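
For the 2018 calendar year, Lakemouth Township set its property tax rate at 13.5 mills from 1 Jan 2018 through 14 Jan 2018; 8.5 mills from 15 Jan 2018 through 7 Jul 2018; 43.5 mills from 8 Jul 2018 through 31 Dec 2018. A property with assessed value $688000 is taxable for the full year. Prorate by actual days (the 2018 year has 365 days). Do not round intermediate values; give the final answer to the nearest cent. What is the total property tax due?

$17657.10

1 Jan – 14 Jan 2018: 14 days at 13.5 mills → $688000 × 1.35% × 14/365 = $356.2521
15 Jan – 7 Jul 2018: 174 days at 8.5 mills → $688000 × 0.85% × 174/365 = $2787.8137
8 Jul – 31 Dec 2018: 177 days at 43.5 mills → $688000 × 4.35% × 177/365 = $14513.0301
Total = $17657.0959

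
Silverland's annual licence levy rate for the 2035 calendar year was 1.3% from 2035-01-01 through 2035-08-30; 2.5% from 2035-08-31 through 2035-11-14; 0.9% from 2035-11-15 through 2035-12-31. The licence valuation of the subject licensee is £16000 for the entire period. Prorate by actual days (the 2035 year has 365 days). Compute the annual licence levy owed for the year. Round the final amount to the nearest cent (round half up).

£239.74

2035-01-01 to 2035-08-30: 242 days at 1.3% → £16000 × 1.3% × 242/365 = £137.9068
2035-08-31 to 2035-11-14: 76 days at 2.5% → £16000 × 2.5% × 76/365 = £83.2877
2035-11-15 to 2035-12-31: 47 days at 0.9% → £16000 × 0.9% × 47/365 = £18.5425
Total = £239.7370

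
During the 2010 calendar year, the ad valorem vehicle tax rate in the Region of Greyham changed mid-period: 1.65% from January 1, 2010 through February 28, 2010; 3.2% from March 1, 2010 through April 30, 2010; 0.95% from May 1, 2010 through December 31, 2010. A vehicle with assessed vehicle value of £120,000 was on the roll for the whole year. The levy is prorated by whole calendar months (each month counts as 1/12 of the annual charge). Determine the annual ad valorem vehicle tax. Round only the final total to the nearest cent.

January 1 – February 28, 2010: 2 months at 1.65% → £120,000 × 1.65% × 2/12 = £330.0000
March 1 – April 30, 2010: 2 months at 3.2% → £120,000 × 3.2% × 2/12 = £640.0000
May 1 – December 31, 2010: 8 months at 0.95% → £120,000 × 0.95% × 8/12 = £760.0000
Total = £1,730.0000

£1,730.00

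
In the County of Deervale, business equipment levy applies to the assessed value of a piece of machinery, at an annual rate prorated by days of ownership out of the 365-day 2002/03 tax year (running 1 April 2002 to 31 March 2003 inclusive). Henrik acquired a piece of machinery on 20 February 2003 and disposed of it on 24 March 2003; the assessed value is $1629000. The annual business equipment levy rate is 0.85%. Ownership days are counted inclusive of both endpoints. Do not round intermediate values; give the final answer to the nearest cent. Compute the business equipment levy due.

Days held (20 February – 24 March 2003): 33 out of 365
Tax = $1629000 × 0.85% × 33/365 = $1251.8753

$1251.88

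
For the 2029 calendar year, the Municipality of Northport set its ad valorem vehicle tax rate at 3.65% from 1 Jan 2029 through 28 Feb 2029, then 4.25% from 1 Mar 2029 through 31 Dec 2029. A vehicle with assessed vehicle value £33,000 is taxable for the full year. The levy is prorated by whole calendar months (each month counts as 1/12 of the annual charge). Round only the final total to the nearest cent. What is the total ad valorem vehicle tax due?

£1,369.50

1 Jan – 28 Feb 2029: 2 months at 3.65% → £33,000 × 3.65% × 2/12 = £200.7500
1 Mar – 31 Dec 2029: 10 months at 4.25% → £33,000 × 4.25% × 10/12 = £1,168.7500
Total = £1,369.5000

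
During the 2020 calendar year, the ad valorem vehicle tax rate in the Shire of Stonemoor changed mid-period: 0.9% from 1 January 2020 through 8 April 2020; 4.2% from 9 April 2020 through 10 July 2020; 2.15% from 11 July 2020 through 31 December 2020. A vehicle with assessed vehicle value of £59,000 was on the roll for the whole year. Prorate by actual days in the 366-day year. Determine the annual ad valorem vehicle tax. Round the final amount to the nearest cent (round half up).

£1,376.34

1 January – 8 April 2020: 99 days at 0.9% → £59,000 × 0.9% × 99/366 = £143.6311
9 April – 10 July 2020: 93 days at 4.2% → £59,000 × 4.2% × 93/366 = £629.6557
11 July – 31 December 2020: 174 days at 2.15% → £59,000 × 2.15% × 174/366 = £603.0574
Total = £1,376.3443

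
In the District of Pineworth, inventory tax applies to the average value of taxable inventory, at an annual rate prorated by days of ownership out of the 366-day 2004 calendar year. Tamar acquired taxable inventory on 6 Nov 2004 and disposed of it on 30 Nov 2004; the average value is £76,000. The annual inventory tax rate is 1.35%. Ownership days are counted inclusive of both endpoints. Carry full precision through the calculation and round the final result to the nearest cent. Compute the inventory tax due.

Days held (6 Nov – 30 Nov 2004): 25 out of 366
Tax = £76,000 × 1.35% × 25/366 = £70.0820

£70.08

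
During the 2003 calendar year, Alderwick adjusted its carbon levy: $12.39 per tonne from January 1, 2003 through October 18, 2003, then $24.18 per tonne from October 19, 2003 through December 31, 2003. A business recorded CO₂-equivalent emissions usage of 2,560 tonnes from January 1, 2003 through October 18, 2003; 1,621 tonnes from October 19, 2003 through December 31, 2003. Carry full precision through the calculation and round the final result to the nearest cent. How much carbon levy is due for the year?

$70,914.18

January 1 – October 18, 2003: 2,560 tonnes at $12.39/tonne → $31,718.40
October 19 – December 31, 2003: 1,621 tonnes at $24.18/tonne → $39,195.78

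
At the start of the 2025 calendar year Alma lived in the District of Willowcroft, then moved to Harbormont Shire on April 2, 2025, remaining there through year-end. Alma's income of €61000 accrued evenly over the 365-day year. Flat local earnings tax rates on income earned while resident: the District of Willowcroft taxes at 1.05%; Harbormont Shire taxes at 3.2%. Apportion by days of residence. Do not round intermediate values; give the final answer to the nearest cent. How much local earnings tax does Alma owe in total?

The District of Willowcroft, January 1 – April 1, 2025: 91 days → €61000 × 1.05% × 91/365 = €159.6863
Harbormont Shire, April 2 – December 31, 2025: 274 days → €61000 × 3.2% × 274/365 = €1465.3370
Total = €1625.0233

€1625.02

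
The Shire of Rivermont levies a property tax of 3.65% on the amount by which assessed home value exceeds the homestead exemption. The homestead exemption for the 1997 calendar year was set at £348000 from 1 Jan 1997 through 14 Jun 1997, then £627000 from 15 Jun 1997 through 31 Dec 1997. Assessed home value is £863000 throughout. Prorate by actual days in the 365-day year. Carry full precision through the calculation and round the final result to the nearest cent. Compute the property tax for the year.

£13217.50

1 Jan – 14 Jun 1997: 165 days, exemption £348000 → (£863000 − £348000) × 3.65% × 165/365 = £8497.5000
15 Jun – 31 Dec 1997: 200 days, exemption £627000 → (£863000 − £627000) × 3.65% × 200/365 = £4720.0000
Total = £13217.5000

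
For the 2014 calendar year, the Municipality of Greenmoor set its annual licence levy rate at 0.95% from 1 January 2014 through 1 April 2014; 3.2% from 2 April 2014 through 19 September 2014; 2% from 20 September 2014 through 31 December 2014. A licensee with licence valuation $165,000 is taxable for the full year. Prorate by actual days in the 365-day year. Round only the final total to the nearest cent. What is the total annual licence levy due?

$3,795.68

1 January – 1 April 2014: 91 days at 0.95% → $165,000 × 0.95% × 91/365 = $390.8014
2 April – 19 September 2014: 171 days at 3.2% → $165,000 × 3.2% × 171/365 = $2,473.6438
20 September – 31 December 2014: 103 days at 2% → $165,000 × 2% × 103/365 = $931.2329
Total = $3,795.6781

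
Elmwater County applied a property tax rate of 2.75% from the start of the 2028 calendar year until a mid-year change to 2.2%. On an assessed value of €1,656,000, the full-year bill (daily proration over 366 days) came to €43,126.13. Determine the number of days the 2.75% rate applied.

269 days

Let d = days at the first rate; then 366 − d days at the second rate.
€1,656,000 × [2.75%·d + 2.2%·(366−d)] / 366 = €43,126.13
Solving gives d = 269, so the new rate took effect on 26 September 2028.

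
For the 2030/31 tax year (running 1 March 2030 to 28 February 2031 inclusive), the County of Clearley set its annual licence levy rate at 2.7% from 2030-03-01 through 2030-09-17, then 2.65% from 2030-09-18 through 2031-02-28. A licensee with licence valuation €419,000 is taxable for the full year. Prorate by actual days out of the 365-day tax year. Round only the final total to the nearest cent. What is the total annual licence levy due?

€11,218.87

2030-03-01 to 2030-09-17: 201 days at 2.7% → €419,000 × 2.7% × 201/365 = €6,229.8986
2030-09-18 to 2031-02-28: 164 days at 2.65% → €419,000 × 2.65% × 164/365 = €4,988.9699
Total = €11,218.8685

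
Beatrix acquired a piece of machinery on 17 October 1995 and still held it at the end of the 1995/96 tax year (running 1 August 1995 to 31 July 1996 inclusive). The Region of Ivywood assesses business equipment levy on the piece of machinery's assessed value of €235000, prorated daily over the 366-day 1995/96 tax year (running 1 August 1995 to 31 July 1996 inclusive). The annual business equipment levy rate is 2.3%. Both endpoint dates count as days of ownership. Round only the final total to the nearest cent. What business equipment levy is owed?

Days held (17 October 1995 – 31 July 1996): 289 out of 366
Tax = €235000 × 2.3% × 289/366 = €4267.8825

€4267.88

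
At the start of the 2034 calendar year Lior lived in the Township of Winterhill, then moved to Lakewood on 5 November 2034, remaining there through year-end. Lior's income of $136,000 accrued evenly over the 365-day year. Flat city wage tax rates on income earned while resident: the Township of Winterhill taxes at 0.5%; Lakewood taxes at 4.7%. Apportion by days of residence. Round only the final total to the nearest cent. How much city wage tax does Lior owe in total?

$1,572.01

The Township of Winterhill, 1 January – 4 November 2034: 308 days → $136,000 × 0.5% × 308/365 = $573.8082
Lakewood, 5 November – 31 December 2034: 57 days → $136,000 × 4.7% × 57/365 = $998.2027
Total = $1,572.0110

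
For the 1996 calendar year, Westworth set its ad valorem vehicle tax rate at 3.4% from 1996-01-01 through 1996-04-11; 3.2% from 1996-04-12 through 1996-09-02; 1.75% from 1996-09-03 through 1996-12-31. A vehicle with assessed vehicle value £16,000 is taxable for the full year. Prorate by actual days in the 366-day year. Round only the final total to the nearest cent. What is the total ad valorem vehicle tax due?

£444.85

1996-01-01 to 1996-04-11: 102 days at 3.4% → £16,000 × 3.4% × 102/366 = £151.6066
1996-04-12 to 1996-09-02: 144 days at 3.2% → £16,000 × 3.2% × 144/366 = £201.4426
1996-09-03 to 1996-12-31: 120 days at 1.75% → £16,000 × 1.75% × 120/366 = £91.8033
Total = £444.8525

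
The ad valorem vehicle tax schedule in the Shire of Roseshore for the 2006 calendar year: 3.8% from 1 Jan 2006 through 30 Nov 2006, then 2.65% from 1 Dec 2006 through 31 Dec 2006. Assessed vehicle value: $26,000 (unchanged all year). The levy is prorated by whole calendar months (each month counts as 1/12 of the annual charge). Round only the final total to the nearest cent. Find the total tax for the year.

$963.08

1 Jan – 30 Nov 2006: 11 months at 3.8% → $26,000 × 3.8% × 11/12 = $905.6667
1 Dec – 31 Dec 2006: 1 month at 2.65% → $26,000 × 2.65% × 1/12 = $57.4167
Total = $963.0833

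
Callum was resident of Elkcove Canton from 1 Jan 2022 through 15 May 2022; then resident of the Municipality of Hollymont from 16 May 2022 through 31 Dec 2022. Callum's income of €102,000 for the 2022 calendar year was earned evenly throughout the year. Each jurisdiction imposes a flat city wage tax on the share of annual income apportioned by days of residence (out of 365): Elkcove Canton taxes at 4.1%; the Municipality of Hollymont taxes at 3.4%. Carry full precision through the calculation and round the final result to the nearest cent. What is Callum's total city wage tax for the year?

€3,732.08

Elkcove Canton, 1 Jan – 15 May 2022: 135 days → €102,000 × 4.1% × 135/365 = €1,546.7671
The Municipality of Hollymont, 16 May – 31 Dec 2022: 230 days → €102,000 × 3.4% × 230/365 = €2,185.3151
Total = €3,732.0822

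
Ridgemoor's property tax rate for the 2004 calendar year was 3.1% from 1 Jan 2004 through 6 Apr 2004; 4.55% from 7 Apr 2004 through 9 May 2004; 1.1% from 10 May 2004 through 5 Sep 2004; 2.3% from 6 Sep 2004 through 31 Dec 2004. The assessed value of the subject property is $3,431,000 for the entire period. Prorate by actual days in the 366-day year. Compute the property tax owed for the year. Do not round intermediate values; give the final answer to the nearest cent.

$79,761.38

1 Jan – 6 Apr 2004: 97 days at 3.1% → $3,431,000 × 3.1% × 97/366 = $28,188.5710
7 Apr – 9 May 2004: 33 days at 4.55% → $3,431,000 × 4.55% × 33/366 = $14,075.5369
10 May – 5 Sep 2004: 119 days at 1.1% → $3,431,000 × 1.1% × 119/366 = $12,270.9809
6 Sep – 31 Dec 2004: 117 days at 2.3% → $3,431,000 × 2.3% × 117/366 = $25,226.2869
Total = $79,761.3757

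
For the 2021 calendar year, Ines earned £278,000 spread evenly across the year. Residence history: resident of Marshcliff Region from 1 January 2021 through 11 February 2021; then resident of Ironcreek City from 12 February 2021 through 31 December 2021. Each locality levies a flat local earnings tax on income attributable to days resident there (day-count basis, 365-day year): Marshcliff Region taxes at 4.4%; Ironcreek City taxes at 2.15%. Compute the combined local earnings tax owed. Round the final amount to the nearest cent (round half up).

Marshcliff Region, 1 January – 11 February 2021: 42 days → £278,000 × 4.4% × 42/365 = £1,407.5178
Ironcreek City, 12 February – 31 December 2021: 323 days → £278,000 × 2.15% × 323/365 = £5,289.2356
Total = £6,696.7534

£6,696.75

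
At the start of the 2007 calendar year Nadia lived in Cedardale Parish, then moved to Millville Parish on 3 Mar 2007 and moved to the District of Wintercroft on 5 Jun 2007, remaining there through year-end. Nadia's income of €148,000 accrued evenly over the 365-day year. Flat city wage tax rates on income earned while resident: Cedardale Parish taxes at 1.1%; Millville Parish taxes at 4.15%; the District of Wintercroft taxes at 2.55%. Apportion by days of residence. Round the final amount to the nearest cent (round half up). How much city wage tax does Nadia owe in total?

Cedardale Parish, 1 Jan – 2 Mar 2007: 61 days → €148,000 × 1.1% × 61/365 = €272.0767
Millville Parish, 3 Mar – 4 Jun 2007: 94 days → €148,000 × 4.15% × 94/365 = €1,581.7753
The District of Wintercroft, 5 Jun – 31 Dec 2007: 210 days → €148,000 × 2.55% × 210/365 = €2,171.3425
Total = €4,025.1945

€4,025.19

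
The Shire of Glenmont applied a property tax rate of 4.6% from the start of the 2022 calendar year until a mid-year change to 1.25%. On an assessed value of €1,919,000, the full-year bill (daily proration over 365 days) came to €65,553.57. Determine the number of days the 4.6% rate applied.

236 days

Let d = days at the first rate; then 365 − d days at the second rate.
€1,919,000 × [4.6%·d + 1.25%·(365−d)] / 365 = €65,553.57
Solving gives d = 236, so the new rate took effect on August 25, 2022.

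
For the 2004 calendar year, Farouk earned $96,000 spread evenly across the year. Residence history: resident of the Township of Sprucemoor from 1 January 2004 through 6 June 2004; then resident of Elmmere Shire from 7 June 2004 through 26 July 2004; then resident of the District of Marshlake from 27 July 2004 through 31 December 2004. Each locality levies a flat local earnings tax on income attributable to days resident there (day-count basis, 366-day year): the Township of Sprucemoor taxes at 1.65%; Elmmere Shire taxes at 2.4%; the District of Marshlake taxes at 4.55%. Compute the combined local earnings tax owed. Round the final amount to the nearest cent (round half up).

$2,884.20

The Township of Sprucemoor, 1 January – 6 June 2004: 158 days → $96,000 × 1.65% × 158/366 = $683.8033
Elmmere Shire, 7 June – 26 July 2004: 50 days → $96,000 × 2.4% × 50/366 = $314.7541
The District of Marshlake, 27 July – 31 December 2004: 158 days → $96,000 × 4.55% × 158/366 = $1,885.6393
Total = $2,884.1967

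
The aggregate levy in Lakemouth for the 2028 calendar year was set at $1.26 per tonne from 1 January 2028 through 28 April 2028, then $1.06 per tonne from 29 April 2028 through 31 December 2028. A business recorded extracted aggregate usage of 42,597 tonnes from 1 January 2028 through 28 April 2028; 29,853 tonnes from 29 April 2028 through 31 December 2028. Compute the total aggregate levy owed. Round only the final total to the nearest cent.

$85,316.40

1 January – 28 April 2028: 42,597 tonnes at $1.26/tonne → $53,672.22
29 April – 31 December 2028: 29,853 tonnes at $1.06/tonne → $31,644.18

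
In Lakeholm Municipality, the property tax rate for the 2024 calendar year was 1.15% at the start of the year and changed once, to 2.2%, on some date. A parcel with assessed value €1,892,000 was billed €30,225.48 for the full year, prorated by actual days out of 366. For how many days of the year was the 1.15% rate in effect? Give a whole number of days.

Let d = days at the first rate; then 366 − d days at the second rate.
€1,892,000 × [1.15%·d + 2.2%·(366−d)] / 366 = €30,225.48
Solving gives d = 210, so the new rate took effect on 29 July 2024.

210 days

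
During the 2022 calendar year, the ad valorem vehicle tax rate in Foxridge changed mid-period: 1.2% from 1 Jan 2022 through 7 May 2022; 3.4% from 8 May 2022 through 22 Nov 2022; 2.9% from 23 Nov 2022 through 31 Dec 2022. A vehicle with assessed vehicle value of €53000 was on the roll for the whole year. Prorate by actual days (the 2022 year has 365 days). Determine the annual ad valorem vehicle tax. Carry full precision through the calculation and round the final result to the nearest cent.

1 Jan – 7 May 2022: 127 days at 1.2% → €53000 × 1.2% × 127/365 = €221.2932
8 May – 22 Nov 2022: 199 days at 3.4% → €53000 × 3.4% × 199/365 = €982.4603
23 Nov – 31 Dec 2022: 39 days at 2.9% → €53000 × 2.9% × 39/365 = €164.2274
Total = €1367.9808

€1367.98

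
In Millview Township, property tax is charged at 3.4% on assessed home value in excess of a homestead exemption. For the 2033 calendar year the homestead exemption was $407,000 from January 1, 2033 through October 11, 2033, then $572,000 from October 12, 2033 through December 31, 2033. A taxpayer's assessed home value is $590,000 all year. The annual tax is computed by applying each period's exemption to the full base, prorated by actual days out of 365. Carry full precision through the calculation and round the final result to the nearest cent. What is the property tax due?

$4,977.04

January 1 – October 11, 2033: 284 days, exemption $407,000 → ($590,000 − $407,000) × 3.4% × 284/365 = $4,841.2274
October 12 – December 31, 2033: 81 days, exemption $572,000 → ($590,000 − $572,000) × 3.4% × 81/365 = $135.8137
Total = $4,977.0411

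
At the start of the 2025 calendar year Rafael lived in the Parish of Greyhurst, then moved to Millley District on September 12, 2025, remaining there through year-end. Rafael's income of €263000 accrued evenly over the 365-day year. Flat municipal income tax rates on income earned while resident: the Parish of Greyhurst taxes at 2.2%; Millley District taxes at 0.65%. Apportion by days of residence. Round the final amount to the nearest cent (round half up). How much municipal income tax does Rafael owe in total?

€4546.30

The Parish of Greyhurst, January 1 – September 11, 2025: 254 days → €263000 × 2.2% × 254/365 = €4026.4219
Millley District, September 12 – December 31, 2025: 111 days → €263000 × 0.65% × 111/365 = €519.8753
Total = €4546.2973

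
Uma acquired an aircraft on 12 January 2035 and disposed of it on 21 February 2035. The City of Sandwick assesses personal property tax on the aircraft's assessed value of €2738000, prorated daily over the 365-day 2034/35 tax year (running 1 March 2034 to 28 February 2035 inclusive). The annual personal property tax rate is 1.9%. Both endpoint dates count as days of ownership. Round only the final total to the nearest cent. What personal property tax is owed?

€5843.57

Days held (12 January – 21 February 2035): 41 out of 365
Tax = €2738000 × 1.9% × 41/365 = €5843.5671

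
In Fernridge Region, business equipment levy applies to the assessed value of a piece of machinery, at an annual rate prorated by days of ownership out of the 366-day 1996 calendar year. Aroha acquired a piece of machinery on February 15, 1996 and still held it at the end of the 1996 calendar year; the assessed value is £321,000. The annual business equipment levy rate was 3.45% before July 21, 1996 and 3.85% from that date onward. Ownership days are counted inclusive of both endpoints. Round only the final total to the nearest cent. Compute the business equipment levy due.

£10,288.23

February 15 – July 20, 1996: 157 days at 3.45% → £321,000 × 3.45% × 157/366 = £4,750.5369
July 21 – December 31, 1996: 164 days at 3.85% → £321,000 × 3.85% × 164/366 = £5,537.6885
Total = £10,288.2254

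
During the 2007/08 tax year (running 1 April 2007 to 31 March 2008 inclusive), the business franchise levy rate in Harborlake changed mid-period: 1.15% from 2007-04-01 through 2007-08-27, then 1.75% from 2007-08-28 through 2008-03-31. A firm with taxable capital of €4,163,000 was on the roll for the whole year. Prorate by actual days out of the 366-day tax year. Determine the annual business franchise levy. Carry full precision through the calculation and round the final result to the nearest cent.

€62,683.86

2007-04-01 to 2007-08-27: 149 days at 1.15% → €4,163,000 × 1.15% × 149/366 = €19,489.8921
2007-08-28 to 2008-03-31: 217 days at 1.75% → €4,163,000 × 1.75% × 217/366 = €43,193.9686
Total = €62,683.8607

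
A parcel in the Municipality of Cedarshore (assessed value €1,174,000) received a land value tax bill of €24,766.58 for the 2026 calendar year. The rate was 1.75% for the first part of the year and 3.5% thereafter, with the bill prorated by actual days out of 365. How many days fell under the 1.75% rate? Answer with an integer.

290 days

Let d = days at the first rate; then 365 − d days at the second rate.
€1,174,000 × [1.75%·d + 3.5%·(365−d)] / 365 = €24,766.58
Solving gives d = 290, so the new rate took effect on 18 Oct 2026.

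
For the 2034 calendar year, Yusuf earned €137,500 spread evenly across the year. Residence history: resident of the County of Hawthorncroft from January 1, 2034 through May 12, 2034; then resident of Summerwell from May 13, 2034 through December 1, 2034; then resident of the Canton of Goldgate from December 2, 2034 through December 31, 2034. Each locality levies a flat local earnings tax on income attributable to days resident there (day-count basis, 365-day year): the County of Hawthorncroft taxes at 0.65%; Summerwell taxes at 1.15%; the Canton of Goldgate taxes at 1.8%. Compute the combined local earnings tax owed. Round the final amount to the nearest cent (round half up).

€1,406.08

The County of Hawthorncroft, January 1 – May 12, 2034: 132 days → €137,500 × 0.65% × 132/365 = €323.2192
Summerwell, May 13 – December 1, 2034: 203 days → €137,500 × 1.15% × 203/365 = €879.4349
The Canton of Goldgate, December 2 – December 31, 2034: 30 days → €137,500 × 1.8% × 30/365 = €203.4247
Total = €1,406.0788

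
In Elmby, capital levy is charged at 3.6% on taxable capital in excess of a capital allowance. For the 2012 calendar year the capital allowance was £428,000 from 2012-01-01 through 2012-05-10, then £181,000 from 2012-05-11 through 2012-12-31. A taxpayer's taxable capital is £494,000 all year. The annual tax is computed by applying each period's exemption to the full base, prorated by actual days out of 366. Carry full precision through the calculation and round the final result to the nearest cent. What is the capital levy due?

2012-01-01 to 2012-05-10: 131 days, exemption £428,000 → (£494,000 − £428,000) × 3.6% × 131/366 = £850.4262
2012-05-11 to 2012-12-31: 235 days, exemption £181,000 → (£494,000 − £181,000) × 3.6% × 235/366 = £7,234.9180
Total = £8,085.3443

£8,085.34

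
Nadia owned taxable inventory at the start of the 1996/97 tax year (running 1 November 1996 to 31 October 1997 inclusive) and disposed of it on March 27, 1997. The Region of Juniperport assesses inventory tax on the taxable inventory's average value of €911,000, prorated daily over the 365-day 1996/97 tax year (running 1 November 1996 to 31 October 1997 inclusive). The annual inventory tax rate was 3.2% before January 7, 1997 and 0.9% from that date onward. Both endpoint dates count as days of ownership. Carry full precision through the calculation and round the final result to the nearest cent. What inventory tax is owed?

€7,148.23

November 1, 1996 – January 6, 1997: 67 days at 3.2% → €911,000 × 3.2% × 67/365 = €5,351.1890
January 7 – March 27, 1997: 80 days at 0.9% → €911,000 × 0.9% × 80/365 = €1,797.0411
Total = €7,148.2301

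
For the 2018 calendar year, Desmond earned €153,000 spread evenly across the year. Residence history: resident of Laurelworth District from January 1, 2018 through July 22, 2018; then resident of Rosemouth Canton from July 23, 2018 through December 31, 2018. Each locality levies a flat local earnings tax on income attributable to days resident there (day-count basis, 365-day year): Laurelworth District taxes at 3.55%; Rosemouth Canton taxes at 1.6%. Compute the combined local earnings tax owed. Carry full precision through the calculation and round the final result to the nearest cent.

Laurelworth District, January 1 – July 22, 2018: 203 days → €153,000 × 3.55% × 203/365 = €3,020.8068
Rosemouth Canton, July 23 – December 31, 2018: 162 days → €153,000 × 1.6% × 162/365 = €1,086.5096
Total = €4,107.3164

€4,107.32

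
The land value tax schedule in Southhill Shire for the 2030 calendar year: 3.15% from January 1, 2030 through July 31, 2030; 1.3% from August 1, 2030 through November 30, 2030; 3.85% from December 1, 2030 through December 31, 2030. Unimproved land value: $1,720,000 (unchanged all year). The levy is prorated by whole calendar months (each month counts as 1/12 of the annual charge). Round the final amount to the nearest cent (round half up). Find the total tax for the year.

$44,576.67

January 1 – July 31, 2030: 7 months at 3.15% → $1,720,000 × 3.15% × 7/12 = $31,605.0000
August 1 – November 30, 2030: 4 months at 1.3% → $1,720,000 × 1.3% × 4/12 = $7,453.3333
December 1 – December 31, 2030: 1 month at 3.85% → $1,720,000 × 3.85% × 1/12 = $5,518.3333
Total = $44,576.6667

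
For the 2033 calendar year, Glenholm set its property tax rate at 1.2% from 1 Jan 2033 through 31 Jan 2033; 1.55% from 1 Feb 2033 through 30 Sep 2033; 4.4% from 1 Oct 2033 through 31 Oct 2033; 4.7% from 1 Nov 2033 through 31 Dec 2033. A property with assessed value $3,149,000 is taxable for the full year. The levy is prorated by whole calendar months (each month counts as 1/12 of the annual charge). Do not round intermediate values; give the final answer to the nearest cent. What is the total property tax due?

1 Jan – 31 Jan 2033: 1 month at 1.2% → $3,149,000 × 1.2% × 1/12 = $3,149.0000
1 Feb – 30 Sep 2033: 8 months at 1.55% → $3,149,000 × 1.55% × 8/12 = $32,539.6667
1 Oct – 31 Oct 2033: 1 month at 4.4% → $3,149,000 × 4.4% × 1/12 = $11,546.3333
1 Nov – 31 Dec 2033: 2 months at 4.7% → $3,149,000 × 4.7% × 2/12 = $24,667.1667
Total = $71,902.1667

$71,902.17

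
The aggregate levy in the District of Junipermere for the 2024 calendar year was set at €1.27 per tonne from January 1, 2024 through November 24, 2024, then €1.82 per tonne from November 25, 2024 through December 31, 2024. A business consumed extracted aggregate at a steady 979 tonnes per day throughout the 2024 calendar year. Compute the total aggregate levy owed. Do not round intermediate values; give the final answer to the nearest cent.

€474,981.43

January 1 – November 24, 2024: 329 days × 979 tonnes/day = 322,091 tonnes at €1.27/tonne → €409,055.57
November 25 – December 31, 2024: 37 days × 979 tonnes/day = 36,223 tonnes at €1.82/tonne → €65,925.86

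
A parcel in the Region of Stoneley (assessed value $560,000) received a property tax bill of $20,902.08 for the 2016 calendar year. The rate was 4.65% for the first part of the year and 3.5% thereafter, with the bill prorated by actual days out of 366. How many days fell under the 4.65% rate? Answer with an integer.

Let d = days at the first rate; then 366 − d days at the second rate.
$560,000 × [4.65%·d + 3.5%·(366−d)] / 366 = $20,902.08
Solving gives d = 74, so the new rate took effect on March 15, 2016.

74 days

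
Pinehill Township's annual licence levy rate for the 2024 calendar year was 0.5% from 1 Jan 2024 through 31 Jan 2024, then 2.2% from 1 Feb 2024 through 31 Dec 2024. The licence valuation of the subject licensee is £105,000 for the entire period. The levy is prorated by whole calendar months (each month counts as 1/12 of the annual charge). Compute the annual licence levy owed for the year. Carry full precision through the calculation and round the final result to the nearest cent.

1 Jan – 31 Jan 2024: 1 month at 0.5% → £105,000 × 0.5% × 1/12 = £43.7500
1 Feb – 31 Dec 2024: 11 months at 2.2% → £105,000 × 2.2% × 11/12 = £2,117.5000
Total = £2,161.2500

£2,161.25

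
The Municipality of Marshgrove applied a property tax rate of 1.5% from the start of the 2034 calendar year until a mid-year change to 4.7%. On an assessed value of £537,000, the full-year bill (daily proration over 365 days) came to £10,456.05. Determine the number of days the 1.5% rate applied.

314 days

Let d = days at the first rate; then 365 − d days at the second rate.
£537,000 × [1.5%·d + 4.7%·(365−d)] / 365 = £10,456.05
Solving gives d = 314, so the new rate took effect on November 11, 2034.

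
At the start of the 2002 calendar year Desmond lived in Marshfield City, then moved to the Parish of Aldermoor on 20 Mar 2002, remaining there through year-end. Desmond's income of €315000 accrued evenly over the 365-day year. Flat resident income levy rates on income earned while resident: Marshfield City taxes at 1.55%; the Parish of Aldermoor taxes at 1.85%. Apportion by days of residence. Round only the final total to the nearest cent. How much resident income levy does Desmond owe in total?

Marshfield City, 1 Jan – 19 Mar 2002: 78 days → €315000 × 1.55% × 78/365 = €1043.3836
The Parish of Aldermoor, 20 Mar – 31 Dec 2002: 287 days → €315000 × 1.85% × 287/365 = €4582.1712
Total = €5625.5548

€5625.55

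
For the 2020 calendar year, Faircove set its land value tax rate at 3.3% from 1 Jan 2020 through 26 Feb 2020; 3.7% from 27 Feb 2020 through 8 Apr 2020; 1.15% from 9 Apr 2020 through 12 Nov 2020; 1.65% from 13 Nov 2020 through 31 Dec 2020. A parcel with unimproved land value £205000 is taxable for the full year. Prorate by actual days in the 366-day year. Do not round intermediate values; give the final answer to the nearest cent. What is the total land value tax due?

1 Jan – 26 Feb 2020: 57 days at 3.3% → £205000 × 3.3% × 57/366 = £1053.5656
27 Feb – 8 Apr 2020: 42 days at 3.7% → £205000 × 3.7% × 42/366 = £870.4098
9 Apr – 12 Nov 2020: 218 days at 1.15% → £205000 × 1.15% × 218/366 = £1404.1940
13 Nov – 31 Dec 2020: 49 days at 1.65% → £205000 × 1.65% × 49/366 = £452.8484
Total = £3781.0178

£3781.02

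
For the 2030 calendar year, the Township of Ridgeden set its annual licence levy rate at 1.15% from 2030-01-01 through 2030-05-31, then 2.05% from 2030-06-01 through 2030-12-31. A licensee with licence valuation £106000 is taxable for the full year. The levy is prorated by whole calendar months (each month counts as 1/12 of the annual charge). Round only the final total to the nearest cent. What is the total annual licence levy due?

2030-01-01 to 2030-05-31: 5 months at 1.15% → £106000 × 1.15% × 5/12 = £507.9167
2030-06-01 to 2030-12-31: 7 months at 2.05% → £106000 × 2.05% × 7/12 = £1267.5833
Total = £1775.5000

£1775.50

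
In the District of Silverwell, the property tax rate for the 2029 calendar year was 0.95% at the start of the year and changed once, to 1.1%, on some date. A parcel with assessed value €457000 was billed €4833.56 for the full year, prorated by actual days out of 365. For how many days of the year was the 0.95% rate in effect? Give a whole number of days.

103 days

Let d = days at the first rate; then 365 − d days at the second rate.
€457000 × [0.95%·d + 1.1%·(365−d)] / 365 = €4833.56
Solving gives d = 103, so the new rate took effect on 14 Apr 2029.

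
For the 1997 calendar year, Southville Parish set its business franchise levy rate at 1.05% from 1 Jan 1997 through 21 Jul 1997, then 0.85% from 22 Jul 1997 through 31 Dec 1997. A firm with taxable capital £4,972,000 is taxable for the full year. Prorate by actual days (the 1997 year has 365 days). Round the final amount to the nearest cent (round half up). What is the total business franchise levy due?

1 Jan – 21 Jul 1997: 202 days at 1.05% → £4,972,000 × 1.05% × 202/365 = £28,892.0877
22 Jul – 31 Dec 1997: 163 days at 0.85% → £4,972,000 × 0.85% × 163/365 = £18,873.1671
Total = £47,765.2548

£47,765.25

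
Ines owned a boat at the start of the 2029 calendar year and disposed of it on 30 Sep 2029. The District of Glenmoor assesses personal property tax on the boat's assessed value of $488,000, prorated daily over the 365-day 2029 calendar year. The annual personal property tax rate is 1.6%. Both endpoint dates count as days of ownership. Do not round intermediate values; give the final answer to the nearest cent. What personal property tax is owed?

Days held (1 Jan – 30 Sep 2029): 273 out of 365
Tax = $488,000 × 1.6% × 273/365 = $5,839.9562

$5,839.96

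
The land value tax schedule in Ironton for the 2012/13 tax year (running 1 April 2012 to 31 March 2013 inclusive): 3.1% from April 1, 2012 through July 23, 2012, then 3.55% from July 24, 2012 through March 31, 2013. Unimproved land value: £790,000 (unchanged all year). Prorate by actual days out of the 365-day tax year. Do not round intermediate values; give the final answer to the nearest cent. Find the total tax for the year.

April 1 – July 23, 2012: 114 days at 3.1% → £790,000 × 3.1% × 114/365 = £7,648.9315
July 24, 2012 – March 31, 2013: 251 days at 3.55% → £790,000 × 3.55% × 251/365 = £19,285.7397
Total = £26,934.6712

£26,934.67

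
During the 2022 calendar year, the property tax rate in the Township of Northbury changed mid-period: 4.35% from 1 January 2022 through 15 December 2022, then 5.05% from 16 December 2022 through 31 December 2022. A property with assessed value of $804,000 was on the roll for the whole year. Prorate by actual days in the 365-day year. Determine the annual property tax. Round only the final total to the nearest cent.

$35,220.71

1 January – 15 December 2022: 349 days at 4.35% → $804,000 × 4.35% × 349/365 = $33,440.8932
16 December – 31 December 2022: 16 days at 5.05% → $804,000 × 5.05% × 16/365 = $1,779.8137
Total = $35,220.7068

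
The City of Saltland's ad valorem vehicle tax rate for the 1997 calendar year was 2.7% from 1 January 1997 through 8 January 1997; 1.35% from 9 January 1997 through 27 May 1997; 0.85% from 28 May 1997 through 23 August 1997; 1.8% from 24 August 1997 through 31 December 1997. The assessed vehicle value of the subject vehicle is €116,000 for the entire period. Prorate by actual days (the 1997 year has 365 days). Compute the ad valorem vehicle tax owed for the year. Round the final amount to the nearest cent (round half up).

€1,646.41

1 January – 8 January 1997: 8 days at 2.7% → €116,000 × 2.7% × 8/365 = €68.6466
9 January – 27 May 1997: 139 days at 1.35% → €116,000 × 1.35% × 139/365 = €596.3671
28 May – 23 August 1997: 88 days at 0.85% → €116,000 × 0.85% × 88/365 = €237.7205
24 August – 31 December 1997: 130 days at 1.8% → €116,000 × 1.8% × 130/365 = €743.6712
Total = €1,646.4055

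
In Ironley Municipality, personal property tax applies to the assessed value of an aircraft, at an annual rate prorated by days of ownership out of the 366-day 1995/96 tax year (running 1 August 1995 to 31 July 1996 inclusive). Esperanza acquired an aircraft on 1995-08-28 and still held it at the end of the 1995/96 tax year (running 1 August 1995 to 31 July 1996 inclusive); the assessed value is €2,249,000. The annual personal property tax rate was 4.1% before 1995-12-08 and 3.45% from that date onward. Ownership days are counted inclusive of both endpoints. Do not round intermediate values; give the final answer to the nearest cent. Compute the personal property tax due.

1995-08-28 to 1995-12-07: 102 days at 4.1% → €2,249,000 × 4.1% × 102/366 = €25,697.5902
1995-12-08 to 1996-07-31: 237 days at 3.45% → €2,249,000 × 3.45% × 237/366 = €50,243.0287
Total = €75,940.6189

€75,940.62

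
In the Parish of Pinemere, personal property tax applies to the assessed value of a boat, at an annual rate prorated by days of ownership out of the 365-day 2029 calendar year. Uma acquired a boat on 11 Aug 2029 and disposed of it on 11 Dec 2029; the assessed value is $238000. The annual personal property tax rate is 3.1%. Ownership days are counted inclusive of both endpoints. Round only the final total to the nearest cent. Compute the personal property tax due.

$2486.28

Days held (11 Aug – 11 Dec 2029): 123 out of 365
Tax = $238000 × 3.1% × 123/365 = $2486.2849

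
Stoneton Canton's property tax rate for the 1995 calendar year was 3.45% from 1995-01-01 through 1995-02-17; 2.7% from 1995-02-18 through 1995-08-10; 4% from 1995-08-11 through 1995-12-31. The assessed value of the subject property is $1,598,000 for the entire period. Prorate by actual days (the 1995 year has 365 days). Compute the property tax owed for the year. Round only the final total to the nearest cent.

1995-01-01 to 1995-02-17: 48 days at 3.45% → $1,598,000 × 3.45% × 48/365 = $7,250.1041
1995-02-18 to 1995-08-10: 174 days at 2.7% → $1,598,000 × 2.7% × 174/365 = $20,568.2301
1995-08-11 to 1995-12-31: 143 days at 4% → $1,598,000 × 4% × 143/365 = $25,042.6301
Total = $52,860.9644

$52,860.96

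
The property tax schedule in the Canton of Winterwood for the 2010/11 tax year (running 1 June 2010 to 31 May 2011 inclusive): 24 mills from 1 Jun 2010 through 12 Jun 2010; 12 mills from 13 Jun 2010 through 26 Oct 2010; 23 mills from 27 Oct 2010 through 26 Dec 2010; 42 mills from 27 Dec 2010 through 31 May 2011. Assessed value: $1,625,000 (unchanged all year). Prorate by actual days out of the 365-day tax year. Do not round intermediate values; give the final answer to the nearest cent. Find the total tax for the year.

$43,964.04

1 Jun – 12 Jun 2010: 12 days at 24 mills → $1,625,000 × 2.4% × 12/365 = $1,282.1918
13 Jun – 26 Oct 2010: 136 days at 12 mills → $1,625,000 × 1.2% × 136/365 = $7,265.7534
27 Oct – 26 Dec 2010: 61 days at 23 mills → $1,625,000 × 2.3% × 61/365 = $6,246.2329
27 Dec 2010 – 31 May 2011: 156 days at 42 mills → $1,625,000 × 4.2% × 156/365 = $29,169.8630
Total = $43,964.0411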